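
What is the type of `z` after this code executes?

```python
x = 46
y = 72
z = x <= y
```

Comparison returns bool

bool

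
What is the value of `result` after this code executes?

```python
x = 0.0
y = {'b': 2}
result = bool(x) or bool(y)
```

x = 0.0; y = {'b': 2}; result = True

True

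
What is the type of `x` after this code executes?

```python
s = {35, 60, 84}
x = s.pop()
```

Popping from set[int] returns int

int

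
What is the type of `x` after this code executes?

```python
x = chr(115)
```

chr() returns str (single char)

str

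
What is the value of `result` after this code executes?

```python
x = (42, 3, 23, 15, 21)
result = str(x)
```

x = (42, 3, 23, 15, 21); result = '(42, 3, 23, 15, 21)'

'(42, 3, 23, 15, 21)'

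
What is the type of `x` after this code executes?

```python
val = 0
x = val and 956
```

'and' returns first falsy value (0 is int)

int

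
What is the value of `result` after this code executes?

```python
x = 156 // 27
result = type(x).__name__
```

x is int; result = 'int'

'int'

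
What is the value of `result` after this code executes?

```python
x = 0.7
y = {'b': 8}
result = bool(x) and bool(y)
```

x = 0.7; y = {'b': 8}; result = True

True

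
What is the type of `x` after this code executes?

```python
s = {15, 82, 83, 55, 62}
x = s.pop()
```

Popping from set[int] returns int

int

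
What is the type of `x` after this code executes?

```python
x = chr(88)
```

chr() returns str (single char)

str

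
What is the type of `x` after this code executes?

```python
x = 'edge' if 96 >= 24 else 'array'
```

Both branches of conditional are str

str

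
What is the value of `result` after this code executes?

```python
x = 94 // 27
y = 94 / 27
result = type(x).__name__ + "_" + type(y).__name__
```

x is int; y is float; result = 'int_float'

'int_float'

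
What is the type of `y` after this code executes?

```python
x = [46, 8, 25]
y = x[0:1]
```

Slicing a list returns a list

list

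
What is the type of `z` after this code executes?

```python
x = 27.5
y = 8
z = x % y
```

float % int = float

float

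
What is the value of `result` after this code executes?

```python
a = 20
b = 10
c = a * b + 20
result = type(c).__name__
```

a is int; b is int; c is int; result = 'int'

'int'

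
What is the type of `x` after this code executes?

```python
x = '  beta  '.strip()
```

str.strip() returns str

str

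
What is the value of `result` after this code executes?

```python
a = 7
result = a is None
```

a = 7; result = False

False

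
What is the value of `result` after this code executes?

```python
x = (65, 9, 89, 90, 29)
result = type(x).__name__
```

x is tuple; result = 'tuple'

'tuple'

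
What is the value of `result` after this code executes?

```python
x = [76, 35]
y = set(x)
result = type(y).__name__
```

x is list; y is set; result = 'set'

'set'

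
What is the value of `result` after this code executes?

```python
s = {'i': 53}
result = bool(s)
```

s = {'i': 53}; result = True

True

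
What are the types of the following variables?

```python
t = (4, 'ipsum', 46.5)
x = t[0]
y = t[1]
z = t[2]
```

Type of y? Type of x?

tuple[1] is str; tuple[0] is int

str, int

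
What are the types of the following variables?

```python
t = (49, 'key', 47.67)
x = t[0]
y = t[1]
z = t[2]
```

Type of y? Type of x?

tuple[1] is str; tuple[0] is int

str, int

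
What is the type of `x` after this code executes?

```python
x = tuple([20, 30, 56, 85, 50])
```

tuple() constructor returns tuple

tuple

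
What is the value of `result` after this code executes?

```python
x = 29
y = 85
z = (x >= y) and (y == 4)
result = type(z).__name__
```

x is int; y is int; z is bool; result = 'bool'

'bool'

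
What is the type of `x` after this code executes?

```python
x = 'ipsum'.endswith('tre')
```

str.endswith() returns bool

bool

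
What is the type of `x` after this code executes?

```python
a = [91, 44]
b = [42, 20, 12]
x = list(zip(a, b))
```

list(zip()) returns a list of tuples

list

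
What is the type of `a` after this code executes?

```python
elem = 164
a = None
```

None has type NoneType

NoneType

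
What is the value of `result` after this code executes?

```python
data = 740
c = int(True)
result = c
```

data = 740; c = 1; result = 1

1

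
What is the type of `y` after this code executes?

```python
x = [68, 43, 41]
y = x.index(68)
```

list.index() returns int

int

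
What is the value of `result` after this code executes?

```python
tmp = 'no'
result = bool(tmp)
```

tmp = 'no'; result = True

True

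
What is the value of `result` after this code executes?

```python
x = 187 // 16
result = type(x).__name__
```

x is int; result = 'int'

'int'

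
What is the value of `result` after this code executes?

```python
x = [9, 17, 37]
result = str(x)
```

x = [9, 17, 37]; result = '[9, 17, 37]'

'[9, 17, 37]'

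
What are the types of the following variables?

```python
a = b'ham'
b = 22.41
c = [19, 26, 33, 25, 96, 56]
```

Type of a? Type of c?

a is assigned a bytes literal (b'...' prefix); c is assigned a list literal (square brackets)

bytes, list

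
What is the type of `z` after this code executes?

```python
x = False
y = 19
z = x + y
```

bool + int = int (bool is subclass of int)

int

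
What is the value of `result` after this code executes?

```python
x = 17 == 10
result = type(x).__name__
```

x is bool; result = 'bool'

'bool'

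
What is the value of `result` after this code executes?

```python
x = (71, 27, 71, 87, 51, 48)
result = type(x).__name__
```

x is tuple; result = 'tuple'

'tuple'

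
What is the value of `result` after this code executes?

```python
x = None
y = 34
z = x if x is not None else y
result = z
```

x = None; y = 34; z = 34; result = 34

34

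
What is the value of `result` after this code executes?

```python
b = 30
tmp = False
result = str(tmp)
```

b = 30; tmp = False; result = 'False'

'False'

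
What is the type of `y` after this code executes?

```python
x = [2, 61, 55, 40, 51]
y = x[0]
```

Indexing list[int] returns int

int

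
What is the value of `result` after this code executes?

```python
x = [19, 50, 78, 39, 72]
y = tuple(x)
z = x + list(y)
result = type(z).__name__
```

x is list; y is tuple; z is list; result = 'list'

'list'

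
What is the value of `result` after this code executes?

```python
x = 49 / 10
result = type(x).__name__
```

x is float; result = 'float'

'float'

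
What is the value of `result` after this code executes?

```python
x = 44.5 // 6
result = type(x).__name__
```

x is float; result = 'float'

'float'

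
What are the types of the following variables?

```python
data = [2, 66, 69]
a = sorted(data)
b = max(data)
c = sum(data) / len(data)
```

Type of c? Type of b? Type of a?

int / int = float; max of ints returns int; sorted() returns list

float, int, list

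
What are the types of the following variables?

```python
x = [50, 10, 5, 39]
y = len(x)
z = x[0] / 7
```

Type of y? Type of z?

len() returns int; int / int = float

int, float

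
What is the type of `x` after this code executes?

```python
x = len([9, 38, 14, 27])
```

len() always returns int

int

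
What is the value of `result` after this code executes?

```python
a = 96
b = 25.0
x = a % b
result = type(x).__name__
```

a is int; b is float; x is float; result = 'float'

'float'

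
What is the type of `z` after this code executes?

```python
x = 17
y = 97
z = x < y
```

Comparison returns bool

bool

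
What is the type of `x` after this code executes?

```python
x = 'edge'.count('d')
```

str.count() returns int

int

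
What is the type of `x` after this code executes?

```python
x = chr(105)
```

chr() returns str (single char)

str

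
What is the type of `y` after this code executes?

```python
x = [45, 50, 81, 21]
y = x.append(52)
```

list.append() returns None (mutates in place)

NoneType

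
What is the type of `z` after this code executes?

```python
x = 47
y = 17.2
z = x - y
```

int - float = float

float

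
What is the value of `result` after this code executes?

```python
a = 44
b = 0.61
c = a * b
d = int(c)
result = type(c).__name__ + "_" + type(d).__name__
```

a is int; b is float; c is float; d is int; result = 'float_int'

'float_int'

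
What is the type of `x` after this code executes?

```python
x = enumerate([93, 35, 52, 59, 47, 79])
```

enumerate() returns an enumerate object

enumerate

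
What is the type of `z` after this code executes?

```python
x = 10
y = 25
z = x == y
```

Equality comparison returns bool

bool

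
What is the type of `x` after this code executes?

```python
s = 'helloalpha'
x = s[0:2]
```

Slicing a str returns str

str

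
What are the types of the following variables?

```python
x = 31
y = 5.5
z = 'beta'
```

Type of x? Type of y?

x is assigned a bare integer (no decimal point), so it is an int; y is assigned a number with a decimal point, so it is a float

int, float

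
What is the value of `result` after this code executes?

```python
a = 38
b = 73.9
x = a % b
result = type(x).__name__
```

a is int; b is float; x is float; result = 'float'

'float'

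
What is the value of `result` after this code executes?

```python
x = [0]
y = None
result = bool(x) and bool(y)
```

x = [0]; y = None; result = False

False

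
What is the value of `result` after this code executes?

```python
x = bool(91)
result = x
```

x = True; result = True

True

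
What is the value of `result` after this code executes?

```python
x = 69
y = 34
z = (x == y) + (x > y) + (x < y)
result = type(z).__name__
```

x is int; y is int; z is int; result = 'int'

'int'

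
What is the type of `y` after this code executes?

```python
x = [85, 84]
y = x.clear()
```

list.clear() returns None

NoneType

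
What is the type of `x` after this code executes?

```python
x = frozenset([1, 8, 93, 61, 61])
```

frozenset() returns frozenset

frozenset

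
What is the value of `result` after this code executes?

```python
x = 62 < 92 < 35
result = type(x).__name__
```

x is bool; result = 'bool'

'bool'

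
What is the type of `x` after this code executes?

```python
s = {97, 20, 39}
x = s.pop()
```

Popping from set[int] returns int

int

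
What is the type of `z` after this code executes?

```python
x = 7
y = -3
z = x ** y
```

int ** negative = float

float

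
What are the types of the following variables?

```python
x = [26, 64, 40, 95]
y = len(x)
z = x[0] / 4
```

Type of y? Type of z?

len() returns int; int / int = float

int, float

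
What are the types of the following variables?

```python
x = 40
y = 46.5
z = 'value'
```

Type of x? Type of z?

x is assigned a bare integer (no decimal point), so it is an int; z is assigned a quoted string literal, so it is a str

int, str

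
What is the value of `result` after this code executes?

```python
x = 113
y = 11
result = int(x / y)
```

x = 113; y = 11; result = 10

10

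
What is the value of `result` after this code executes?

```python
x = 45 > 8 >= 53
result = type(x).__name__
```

x is bool; result = 'bool'

'bool'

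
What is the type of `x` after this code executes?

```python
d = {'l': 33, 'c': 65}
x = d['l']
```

Accessing dict[str, int] with str key returns int

int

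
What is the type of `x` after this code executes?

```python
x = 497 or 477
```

'or' returns first truthy value (int)

int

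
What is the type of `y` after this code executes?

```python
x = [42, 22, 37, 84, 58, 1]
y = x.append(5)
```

list.append() returns None (mutates in place)

NoneType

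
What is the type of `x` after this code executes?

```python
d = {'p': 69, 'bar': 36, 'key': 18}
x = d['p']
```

Accessing dict[str, int] with str key returns int

int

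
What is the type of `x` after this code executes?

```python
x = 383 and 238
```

'and' with truthy values returns last operand (int)

int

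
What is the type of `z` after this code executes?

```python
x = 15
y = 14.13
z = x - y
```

int - float = float

float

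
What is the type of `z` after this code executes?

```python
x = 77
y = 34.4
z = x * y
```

int * float = float

float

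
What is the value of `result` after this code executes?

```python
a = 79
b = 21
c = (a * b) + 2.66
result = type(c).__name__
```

a is int; b is int; c is float; result = 'float'

'float'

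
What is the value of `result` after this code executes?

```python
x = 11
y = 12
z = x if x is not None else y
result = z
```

x = 11; y = 12; z = 11; result = 11

11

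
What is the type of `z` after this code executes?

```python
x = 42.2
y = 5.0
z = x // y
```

float // float = float

float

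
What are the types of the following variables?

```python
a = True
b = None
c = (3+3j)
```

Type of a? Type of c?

a is assigned the constant True, which has type bool; c is assigned (3+3j), an int plus an imaginary literal (j suffix), which evaluates to complex

bool, complex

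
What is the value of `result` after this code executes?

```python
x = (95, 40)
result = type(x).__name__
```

x is tuple; result = 'tuple'

'tuple'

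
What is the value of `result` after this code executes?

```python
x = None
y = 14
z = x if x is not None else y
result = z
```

x = None; y = 14; z = 14; result = 14

14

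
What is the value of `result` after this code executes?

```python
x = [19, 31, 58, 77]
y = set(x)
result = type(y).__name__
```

x is list; y is set; result = 'set'

'set'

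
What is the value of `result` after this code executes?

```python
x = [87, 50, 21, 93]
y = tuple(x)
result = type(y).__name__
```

x is list; y is tuple; result = 'tuple'

'tuple'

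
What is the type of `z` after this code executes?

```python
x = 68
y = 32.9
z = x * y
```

int * float = float

float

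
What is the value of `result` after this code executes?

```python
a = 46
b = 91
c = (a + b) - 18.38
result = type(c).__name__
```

a is int; b is int; c is float; result = 'float'

'float'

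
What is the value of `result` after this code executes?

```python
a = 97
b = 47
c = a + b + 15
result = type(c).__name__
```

a is int; b is int; c is int; result = 'int'

'int'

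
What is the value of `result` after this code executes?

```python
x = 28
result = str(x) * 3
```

x = 28; result = '282828'

'282828'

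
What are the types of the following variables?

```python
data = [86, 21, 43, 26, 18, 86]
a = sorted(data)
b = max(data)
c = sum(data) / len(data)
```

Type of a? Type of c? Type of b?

sorted() returns list; int / int = float; max of ints returns int

list, float, int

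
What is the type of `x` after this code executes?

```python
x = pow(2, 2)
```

pow(int, int) returns int

int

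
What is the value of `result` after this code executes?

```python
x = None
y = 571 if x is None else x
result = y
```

x = None; y = 571; result = 571

571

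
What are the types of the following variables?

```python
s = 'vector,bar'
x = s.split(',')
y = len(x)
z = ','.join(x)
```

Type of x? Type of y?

str.split() returns list; len() returns int

list, int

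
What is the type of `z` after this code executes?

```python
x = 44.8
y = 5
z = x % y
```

float % int = float

float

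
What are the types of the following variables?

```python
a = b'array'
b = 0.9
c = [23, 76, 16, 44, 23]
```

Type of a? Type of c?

a is assigned a bytes literal (b'...' prefix); c is assigned a list literal (square brackets)

bytes, list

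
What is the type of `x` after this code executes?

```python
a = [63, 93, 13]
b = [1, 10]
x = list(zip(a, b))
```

list(zip()) returns a list of tuples

list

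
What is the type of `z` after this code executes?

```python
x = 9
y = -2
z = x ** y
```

int ** negative = float

float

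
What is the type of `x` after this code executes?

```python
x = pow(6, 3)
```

pow(int, int) returns int

int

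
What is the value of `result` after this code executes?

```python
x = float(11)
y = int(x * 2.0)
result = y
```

x = 11.0; y = 22; result = 22

22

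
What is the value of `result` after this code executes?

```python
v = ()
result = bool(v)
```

v = (); result = False

False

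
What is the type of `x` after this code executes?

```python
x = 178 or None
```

'or' returns first truthy value

int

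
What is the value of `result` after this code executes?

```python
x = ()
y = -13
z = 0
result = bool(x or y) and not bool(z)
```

x = (); y = -13; z = 0; result = True

True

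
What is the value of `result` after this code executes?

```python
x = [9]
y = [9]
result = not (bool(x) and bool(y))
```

x = [9]; y = [9]; result = False

False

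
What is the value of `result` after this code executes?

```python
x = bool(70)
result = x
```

x = True; result = True

True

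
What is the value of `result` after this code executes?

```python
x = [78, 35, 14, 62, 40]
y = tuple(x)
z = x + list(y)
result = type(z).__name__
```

x is list; y is tuple; z is list; result = 'list'

'list'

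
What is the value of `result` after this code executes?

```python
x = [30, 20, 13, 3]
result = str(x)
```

x = [30, 20, 13, 3]; result = '[30, 20, 13, 3]'

'[30, 20, 13, 3]'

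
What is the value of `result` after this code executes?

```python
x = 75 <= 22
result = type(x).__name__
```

x is bool; result = 'bool'

'bool'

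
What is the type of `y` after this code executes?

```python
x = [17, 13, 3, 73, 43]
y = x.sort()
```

list.sort() returns None (mutates in place)

NoneType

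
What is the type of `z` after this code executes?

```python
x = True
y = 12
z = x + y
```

bool + int = int (bool is subclass of int)

int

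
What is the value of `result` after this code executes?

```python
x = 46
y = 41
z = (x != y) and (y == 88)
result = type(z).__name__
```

x is int; y is int; z is bool; result = 'bool'

'bool'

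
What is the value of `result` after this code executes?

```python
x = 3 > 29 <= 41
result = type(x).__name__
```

x is bool; result = 'bool'

'bool'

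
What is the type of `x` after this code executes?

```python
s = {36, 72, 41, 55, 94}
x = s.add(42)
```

set.add() returns None (mutates in place)

NoneType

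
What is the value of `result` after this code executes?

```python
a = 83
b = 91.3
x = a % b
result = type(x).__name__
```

a is int; b is float; x is float; result = 'float'

'float'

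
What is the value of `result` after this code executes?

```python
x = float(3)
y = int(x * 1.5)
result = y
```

x = 3.0; y = 4; result = 4

4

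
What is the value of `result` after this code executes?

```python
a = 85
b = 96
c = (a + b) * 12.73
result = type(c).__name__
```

a is int; b is int; c is float; result = 'float'

'float'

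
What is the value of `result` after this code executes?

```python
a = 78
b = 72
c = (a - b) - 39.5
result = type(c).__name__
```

a is int; b is int; c is float; result = 'float'

'float'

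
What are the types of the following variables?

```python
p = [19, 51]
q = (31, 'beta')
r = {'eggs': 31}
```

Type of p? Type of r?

p is assigned a list literal (square brackets); r is assigned a dict literal ({key: value})

list, dict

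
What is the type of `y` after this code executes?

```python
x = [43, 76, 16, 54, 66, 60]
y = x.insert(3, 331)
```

list.insert() returns None

NoneType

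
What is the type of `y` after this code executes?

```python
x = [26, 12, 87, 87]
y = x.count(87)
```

list.count() returns int

int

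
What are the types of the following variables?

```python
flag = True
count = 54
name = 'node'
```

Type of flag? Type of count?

flag is assigned the constant True, which has type bool; count is assigned a bare integer (no decimal point), so it is an int

bool, int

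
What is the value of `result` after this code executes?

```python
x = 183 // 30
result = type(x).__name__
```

x is int; result = 'int'

'int'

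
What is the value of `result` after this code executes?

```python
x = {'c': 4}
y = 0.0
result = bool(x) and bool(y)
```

x = {'c': 4}; y = 0.0; result = False

False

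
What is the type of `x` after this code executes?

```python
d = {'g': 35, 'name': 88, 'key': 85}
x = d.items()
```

dict.items() returns dict_items view

dict_items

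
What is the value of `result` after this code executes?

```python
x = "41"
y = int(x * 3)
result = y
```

x = '41'; y = 414141; result = 414141

414141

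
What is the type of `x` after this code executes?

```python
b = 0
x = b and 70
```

'and' returns first falsy value (0 is int)

int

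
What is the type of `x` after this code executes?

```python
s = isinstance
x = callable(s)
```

callable() returns bool

bool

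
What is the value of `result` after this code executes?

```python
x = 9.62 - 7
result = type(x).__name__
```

x is float; result = 'float'

'float'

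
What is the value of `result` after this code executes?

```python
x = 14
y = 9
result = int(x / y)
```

x = 14; y = 9; result = 1

1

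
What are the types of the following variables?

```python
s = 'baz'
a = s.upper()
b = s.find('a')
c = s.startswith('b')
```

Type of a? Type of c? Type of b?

upper() returns str; startswith() returns bool; find() returns int

str, bool, int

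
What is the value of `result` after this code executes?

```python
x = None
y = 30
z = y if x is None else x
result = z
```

x = None; y = 30; z = 30; result = 30

30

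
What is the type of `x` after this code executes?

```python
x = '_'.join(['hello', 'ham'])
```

str.join() returns str

str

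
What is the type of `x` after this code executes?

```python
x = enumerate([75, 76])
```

enumerate() returns an enumerate object

enumerate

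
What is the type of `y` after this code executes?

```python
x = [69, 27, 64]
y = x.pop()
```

list.pop() returns the popped element

int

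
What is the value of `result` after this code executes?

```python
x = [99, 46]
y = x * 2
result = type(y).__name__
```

x is list; y is list; result = 'list'

'list'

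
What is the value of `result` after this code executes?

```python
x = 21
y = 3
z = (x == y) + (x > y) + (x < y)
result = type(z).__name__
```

x is int; y is int; z is int; result = 'int'

'int'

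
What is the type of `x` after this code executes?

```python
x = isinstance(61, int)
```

isinstance() returns bool

bool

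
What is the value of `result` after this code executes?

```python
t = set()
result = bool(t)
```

t = set(); result = False

False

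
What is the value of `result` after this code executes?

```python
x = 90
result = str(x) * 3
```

x = 90; result = '909090'

'909090'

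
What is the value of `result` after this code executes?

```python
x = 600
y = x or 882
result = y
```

x = 600; y = 600; result = 600

600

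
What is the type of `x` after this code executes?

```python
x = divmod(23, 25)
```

divmod() returns tuple of (quotient, remainder)

tuple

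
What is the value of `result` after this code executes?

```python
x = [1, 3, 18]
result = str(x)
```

x = [1, 3, 18]; result = '[1, 3, 18]'

'[1, 3, 18]'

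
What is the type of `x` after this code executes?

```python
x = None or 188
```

'or' with None returns the other truthy value

int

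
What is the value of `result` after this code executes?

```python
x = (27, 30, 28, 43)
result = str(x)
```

x = (27, 30, 28, 43); result = '(27, 30, 28, 43)'

'(27, 30, 28, 43)'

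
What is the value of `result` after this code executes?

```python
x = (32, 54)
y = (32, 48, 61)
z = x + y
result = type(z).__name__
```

x is tuple; y is tuple; z is tuple; result = 'tuple'

'tuple'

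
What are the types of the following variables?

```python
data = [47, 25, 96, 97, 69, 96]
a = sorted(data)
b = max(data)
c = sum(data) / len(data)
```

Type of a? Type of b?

sorted() returns list; max of ints returns int

list, int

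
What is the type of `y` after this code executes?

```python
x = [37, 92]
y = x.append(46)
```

list.append() returns None (mutates in place)

NoneType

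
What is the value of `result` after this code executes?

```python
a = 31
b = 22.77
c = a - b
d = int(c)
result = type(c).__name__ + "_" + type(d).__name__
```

a is int; b is float; c is float; d is int; result = 'float_int'

'float_int'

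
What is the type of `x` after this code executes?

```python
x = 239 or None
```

'or' returns first truthy value

int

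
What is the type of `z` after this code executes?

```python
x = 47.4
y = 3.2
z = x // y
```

float // float = float

float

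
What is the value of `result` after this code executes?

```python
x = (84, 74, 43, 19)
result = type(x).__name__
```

x is tuple; result = 'tuple'

'tuple'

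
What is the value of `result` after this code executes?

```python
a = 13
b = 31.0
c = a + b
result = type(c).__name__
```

a is int; b is float; c is float; result = 'float'

'float'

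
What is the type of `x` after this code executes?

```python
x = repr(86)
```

repr() returns str

str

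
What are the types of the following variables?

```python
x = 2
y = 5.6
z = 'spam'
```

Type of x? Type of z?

x is assigned a bare integer (no decimal point), so it is an int; z is assigned a quoted string literal, so it is a str

int, str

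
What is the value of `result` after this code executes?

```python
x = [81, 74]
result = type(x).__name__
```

x is list; result = 'list'

'list'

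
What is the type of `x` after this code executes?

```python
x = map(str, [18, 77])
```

map() returns a map object

map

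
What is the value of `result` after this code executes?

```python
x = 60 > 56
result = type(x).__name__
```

x is bool; result = 'bool'

'bool'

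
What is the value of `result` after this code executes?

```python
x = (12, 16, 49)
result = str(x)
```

x = (12, 16, 49); result = '(12, 16, 49)'

'(12, 16, 49)'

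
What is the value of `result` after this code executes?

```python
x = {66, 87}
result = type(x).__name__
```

x is set; result = 'set'

'set'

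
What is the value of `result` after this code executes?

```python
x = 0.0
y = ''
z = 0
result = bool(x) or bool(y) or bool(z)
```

x = 0.0; y = ''; z = 0; result = False

False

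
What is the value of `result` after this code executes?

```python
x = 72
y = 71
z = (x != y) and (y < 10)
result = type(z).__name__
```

x is int; y is int; z is bool; result = 'bool'

'bool'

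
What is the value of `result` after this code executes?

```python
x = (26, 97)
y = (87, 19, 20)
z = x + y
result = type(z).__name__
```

x is tuple; y is tuple; z is tuple; result = 'tuple'

'tuple'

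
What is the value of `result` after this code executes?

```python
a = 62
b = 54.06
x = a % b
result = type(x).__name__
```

a is int; b is float; x is float; result = 'float'

'float'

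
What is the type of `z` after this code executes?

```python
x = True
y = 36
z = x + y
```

bool + int = int (bool is subclass of int)

int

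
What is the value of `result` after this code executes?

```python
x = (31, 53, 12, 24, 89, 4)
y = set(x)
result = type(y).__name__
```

x is tuple; y is set; result = 'set'

'set'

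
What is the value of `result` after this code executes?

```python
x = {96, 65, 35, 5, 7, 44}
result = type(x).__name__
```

x is set; result = 'set'

'set'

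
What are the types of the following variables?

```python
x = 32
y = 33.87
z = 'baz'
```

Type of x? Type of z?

x is assigned a bare integer (no decimal point), so it is an int; z is assigned a quoted string literal, so it is a str

int, str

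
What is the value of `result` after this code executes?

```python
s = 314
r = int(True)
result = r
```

s = 314; r = 1; result = 1

1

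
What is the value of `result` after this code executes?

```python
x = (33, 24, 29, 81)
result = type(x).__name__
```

x is tuple; result = 'tuple'

'tuple'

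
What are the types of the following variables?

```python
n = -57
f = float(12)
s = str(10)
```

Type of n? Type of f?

n is assigned a bare integer (no decimal point), so it is an int; f is assigned the result of calling float(), which returns a float

int, float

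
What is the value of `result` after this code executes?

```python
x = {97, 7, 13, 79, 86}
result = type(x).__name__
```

x is set; result = 'set'

'set'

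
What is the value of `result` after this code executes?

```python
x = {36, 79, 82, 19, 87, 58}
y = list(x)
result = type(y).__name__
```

x is set; y is list; result = 'list'

'list'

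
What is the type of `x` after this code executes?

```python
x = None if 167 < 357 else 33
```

167 < 357 is True, so the if branch is taken

NoneType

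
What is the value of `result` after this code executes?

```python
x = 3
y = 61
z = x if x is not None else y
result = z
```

x = 3; y = 61; z = 3; result = 3

3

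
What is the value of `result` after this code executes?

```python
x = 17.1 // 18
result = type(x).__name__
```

x is float; result = 'float'

'float'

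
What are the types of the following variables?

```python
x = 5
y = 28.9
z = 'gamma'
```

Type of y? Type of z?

y is assigned a number with a decimal point, so it is a float; z is assigned a quoted string literal, so it is a str

float, str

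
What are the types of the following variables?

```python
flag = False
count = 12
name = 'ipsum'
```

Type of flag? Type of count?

flag is assigned the constant False, which has type bool; count is assigned a bare integer (no decimal point), so it is an int

bool, int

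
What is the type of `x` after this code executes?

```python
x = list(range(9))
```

list(range()) returns list

list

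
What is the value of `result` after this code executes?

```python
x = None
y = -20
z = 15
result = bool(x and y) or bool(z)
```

x = None; y = -20; z = 15; result = True

True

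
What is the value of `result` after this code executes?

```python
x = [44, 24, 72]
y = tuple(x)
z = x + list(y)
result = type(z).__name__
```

x is list; y is tuple; z is list; result = 'list'

'list'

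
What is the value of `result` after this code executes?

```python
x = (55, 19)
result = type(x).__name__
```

x is tuple; result = 'tuple'

'tuple'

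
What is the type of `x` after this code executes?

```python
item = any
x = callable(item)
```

callable() returns bool

bool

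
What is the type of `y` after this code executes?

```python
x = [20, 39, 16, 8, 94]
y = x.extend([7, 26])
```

list.extend() returns None

NoneType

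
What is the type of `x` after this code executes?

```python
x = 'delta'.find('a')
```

str.find() returns int index

int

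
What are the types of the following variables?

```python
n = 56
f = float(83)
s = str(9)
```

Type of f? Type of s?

f is assigned the result of calling float(), which returns a float; s is assigned the result of calling str(), which returns a str

float, str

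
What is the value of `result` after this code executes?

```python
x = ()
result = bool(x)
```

x = (); result = False

False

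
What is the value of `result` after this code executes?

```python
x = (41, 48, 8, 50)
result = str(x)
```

x = (41, 48, 8, 50); result = '(41, 48, 8, 50)'

'(41, 48, 8, 50)'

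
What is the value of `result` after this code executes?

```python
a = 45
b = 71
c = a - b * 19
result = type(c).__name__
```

a is int; b is int; c is int; result = 'int'

'int'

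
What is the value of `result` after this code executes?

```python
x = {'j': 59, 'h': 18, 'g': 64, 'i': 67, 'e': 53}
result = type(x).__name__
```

x is dict; result = 'dict'

'dict'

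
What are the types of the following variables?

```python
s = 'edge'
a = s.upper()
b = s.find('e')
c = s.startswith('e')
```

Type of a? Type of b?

upper() returns str; find() returns int

str, int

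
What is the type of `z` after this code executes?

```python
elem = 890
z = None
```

None has type NoneType

NoneType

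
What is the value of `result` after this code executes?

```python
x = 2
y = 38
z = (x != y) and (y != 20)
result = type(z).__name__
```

x is int; y is int; z is bool; result = 'bool'

'bool'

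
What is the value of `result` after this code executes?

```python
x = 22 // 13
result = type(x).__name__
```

x is int; result = 'int'

'int'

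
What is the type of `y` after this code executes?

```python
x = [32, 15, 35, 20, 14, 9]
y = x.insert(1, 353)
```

list.insert() returns None

NoneType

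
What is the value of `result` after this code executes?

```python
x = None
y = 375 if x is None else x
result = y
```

x = None; y = 375; result = 375

375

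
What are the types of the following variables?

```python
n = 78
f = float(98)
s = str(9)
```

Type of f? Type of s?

f is assigned the result of calling float(), which returns a float; s is assigned the result of calling str(), which returns a str

float, str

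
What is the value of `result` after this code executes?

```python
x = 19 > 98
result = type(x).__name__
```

x is bool; result = 'bool'

'bool'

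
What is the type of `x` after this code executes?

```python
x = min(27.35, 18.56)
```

min() of floats returns float

float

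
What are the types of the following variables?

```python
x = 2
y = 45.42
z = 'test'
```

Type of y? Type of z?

y is assigned a number with a decimal point, so it is a float; z is assigned a quoted string literal, so it is a str

float, str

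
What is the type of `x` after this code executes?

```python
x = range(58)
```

range() returns a range object

range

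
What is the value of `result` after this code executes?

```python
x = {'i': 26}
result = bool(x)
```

x = {'i': 26}; result = True

True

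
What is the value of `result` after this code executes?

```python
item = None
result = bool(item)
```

item = None; result = False

False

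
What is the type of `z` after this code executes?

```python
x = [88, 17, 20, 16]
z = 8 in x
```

'in' operator returns bool

bool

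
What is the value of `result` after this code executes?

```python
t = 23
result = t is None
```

t = 23; result = False

False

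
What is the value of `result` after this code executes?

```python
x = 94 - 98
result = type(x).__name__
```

x is int; result = 'int'

'int'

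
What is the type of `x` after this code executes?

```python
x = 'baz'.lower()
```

str.lower() returns str

str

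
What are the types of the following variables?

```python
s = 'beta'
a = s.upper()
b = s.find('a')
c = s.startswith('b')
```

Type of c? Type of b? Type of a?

startswith() returns bool; find() returns int; upper() returns str

bool, int, str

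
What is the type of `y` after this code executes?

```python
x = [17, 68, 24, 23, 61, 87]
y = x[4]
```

Indexing list[int] returns int

int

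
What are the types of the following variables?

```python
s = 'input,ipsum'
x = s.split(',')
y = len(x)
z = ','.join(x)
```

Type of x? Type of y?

str.split() returns list; len() returns int

list, int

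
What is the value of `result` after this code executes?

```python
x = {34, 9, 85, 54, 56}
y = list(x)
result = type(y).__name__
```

x is set; y is list; result = 'list'

'list'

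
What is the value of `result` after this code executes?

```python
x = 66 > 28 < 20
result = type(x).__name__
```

x is bool; result = 'bool'

'bool'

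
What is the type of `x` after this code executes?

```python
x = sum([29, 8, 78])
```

sum() of ints returns int

int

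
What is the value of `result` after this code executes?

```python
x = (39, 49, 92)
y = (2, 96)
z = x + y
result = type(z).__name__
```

x is tuple; y is tuple; z is tuple; result = 'tuple'

'tuple'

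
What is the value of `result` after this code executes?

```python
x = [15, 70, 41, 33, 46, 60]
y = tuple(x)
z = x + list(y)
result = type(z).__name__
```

x is list; y is tuple; z is list; result = 'list'

'list'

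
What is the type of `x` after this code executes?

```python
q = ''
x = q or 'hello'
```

'or' returns first truthy value (str)

str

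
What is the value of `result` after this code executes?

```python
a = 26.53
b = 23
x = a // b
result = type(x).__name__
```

a is float; b is int; x is float; result = 'float'

'float'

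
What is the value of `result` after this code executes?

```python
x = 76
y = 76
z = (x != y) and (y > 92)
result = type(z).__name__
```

x is int; y is int; z is bool; result = 'bool'

'bool'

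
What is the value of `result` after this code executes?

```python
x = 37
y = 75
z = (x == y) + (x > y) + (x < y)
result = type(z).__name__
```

x is int; y is int; z is int; result = 'int'

'int'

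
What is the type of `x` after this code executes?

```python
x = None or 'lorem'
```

'or' with None returns the other truthy value (str)

str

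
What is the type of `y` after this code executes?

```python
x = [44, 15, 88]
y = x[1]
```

Indexing list[int] returns int

int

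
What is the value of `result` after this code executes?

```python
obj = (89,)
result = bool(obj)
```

obj = (89,); result = True

True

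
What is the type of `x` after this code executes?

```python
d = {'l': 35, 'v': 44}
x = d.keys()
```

.keys() returns dict_keys view

dict_keys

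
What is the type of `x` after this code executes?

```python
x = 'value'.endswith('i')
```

str.endswith() returns bool

bool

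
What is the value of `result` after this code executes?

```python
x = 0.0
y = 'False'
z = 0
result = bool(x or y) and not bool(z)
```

x = 0.0; y = 'False'; z = 0; result = True

True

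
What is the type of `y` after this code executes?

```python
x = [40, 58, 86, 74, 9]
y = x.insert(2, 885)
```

list.insert() returns None

NoneType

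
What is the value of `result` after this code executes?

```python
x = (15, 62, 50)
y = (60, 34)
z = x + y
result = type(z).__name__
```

x is tuple; y is tuple; z is tuple; result = 'tuple'

'tuple'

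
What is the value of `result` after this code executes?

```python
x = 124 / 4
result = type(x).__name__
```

x is float; result = 'float'

'float'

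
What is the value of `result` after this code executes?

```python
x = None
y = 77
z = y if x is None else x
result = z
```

x = None; y = 77; z = 77; result = 77

77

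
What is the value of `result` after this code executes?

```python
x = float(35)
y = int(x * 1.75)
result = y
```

x = 35.0; y = 61; result = 61

61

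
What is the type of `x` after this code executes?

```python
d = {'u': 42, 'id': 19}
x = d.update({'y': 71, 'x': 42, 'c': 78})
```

dict.update() returns None

NoneType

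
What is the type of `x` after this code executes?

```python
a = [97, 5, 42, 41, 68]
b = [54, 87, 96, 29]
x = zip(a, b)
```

zip() returns a zip object

zip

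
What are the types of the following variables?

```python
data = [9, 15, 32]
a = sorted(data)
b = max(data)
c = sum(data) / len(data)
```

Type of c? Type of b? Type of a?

int / int = float; max of ints returns int; sorted() returns list

float, int, list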